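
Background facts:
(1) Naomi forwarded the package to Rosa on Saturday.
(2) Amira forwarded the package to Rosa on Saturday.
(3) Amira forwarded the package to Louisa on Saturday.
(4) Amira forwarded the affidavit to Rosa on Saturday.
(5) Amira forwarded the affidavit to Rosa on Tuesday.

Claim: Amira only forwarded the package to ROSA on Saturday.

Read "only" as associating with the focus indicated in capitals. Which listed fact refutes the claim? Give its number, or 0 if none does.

3

The capitals mark "Rosa" as focus. So "only" rules out other recipients, with the rest (agent = Amira, thing = the package, setting = on Saturday) as background.
Fact (3) matches on agent = Amira, thing = the package, setting = on Saturday, but has recipient = Louisa instead. That refutes the claim.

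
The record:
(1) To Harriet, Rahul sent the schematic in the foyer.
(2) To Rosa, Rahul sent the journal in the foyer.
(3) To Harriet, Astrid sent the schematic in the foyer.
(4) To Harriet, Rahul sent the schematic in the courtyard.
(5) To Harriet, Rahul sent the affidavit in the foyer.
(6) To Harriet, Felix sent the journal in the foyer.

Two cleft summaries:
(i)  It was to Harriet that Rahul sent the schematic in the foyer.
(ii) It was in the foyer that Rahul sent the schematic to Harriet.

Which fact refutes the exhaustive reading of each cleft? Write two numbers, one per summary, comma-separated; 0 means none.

0, 4

Summary (i) focuses "Harriet" (the recipient); background agent = Rahul, thing = the schematic, setting = in the foyer. No fact matches that background with a different recipient, so 0.
Summary (ii) focuses "in the foyer" (the setting); background agent = Rahul, thing = the schematic, recipient = Harriet. Fact (4) matches that background with setting = in the courtyard — refutes (ii).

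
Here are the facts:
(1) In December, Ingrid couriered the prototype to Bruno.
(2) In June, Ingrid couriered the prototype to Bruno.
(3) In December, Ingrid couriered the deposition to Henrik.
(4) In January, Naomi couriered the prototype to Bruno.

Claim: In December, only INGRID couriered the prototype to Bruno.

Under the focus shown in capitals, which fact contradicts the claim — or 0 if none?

0

Focus (in capitals) is "Ingrid" — the agent. "Only" excludes alternative agents while holding fixed same thing, recipient, setting (the prototype / Bruno / in December).
Every other fact changes something in the background, not just the agent. Nothing refutes the claim.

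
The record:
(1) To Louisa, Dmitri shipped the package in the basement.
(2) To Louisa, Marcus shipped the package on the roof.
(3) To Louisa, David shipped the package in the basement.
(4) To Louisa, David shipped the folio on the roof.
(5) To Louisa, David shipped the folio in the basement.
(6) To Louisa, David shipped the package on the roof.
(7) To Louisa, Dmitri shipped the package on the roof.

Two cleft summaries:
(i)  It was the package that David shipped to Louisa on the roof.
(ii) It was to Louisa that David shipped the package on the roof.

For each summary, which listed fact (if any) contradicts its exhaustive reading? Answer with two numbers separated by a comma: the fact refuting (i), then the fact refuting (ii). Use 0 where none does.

4, 0

(i): focus "the package". Looking for agent = David, recipient = Louisa, setting = on the roof with some other thing — fact (4) has the folio there. Refuted.
(ii): focus "Louisa". No fact shares agent = David, thing = the package, setting = on the roof with a different recipient. 0.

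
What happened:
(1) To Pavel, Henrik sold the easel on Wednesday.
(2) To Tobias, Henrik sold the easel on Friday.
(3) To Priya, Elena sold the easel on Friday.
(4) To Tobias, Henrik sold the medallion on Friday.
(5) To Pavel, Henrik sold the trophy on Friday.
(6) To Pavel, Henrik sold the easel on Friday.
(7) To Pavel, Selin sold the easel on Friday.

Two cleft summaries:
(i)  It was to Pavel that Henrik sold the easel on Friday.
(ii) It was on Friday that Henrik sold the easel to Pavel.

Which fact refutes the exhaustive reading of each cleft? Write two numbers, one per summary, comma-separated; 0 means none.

2, 1

Summary (i) focuses "Pavel" (the recipient); background agent = Henrik, thing = the easel, setting = on Friday. Fact (2) matches that background with recipient = Tobias — refutes (i).
Summary (ii) focuses "on Friday" (the setting); background agent = Henrik, thing = the easel, recipient = Pavel. Fact (1) matches that background with setting = on Wednesday — refutes (ii).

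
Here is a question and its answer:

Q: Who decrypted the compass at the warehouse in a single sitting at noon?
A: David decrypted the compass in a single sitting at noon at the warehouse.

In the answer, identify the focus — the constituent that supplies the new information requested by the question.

The wh-word "who" asks about the subject (agent).
In the answer, "the compass", "at noon", "at the warehouse" and "in a single sitting" are given — repeated from the question.
The constituent filling the subject (agent) gap is "David"; that is the focus and would carry nuclear stress.

David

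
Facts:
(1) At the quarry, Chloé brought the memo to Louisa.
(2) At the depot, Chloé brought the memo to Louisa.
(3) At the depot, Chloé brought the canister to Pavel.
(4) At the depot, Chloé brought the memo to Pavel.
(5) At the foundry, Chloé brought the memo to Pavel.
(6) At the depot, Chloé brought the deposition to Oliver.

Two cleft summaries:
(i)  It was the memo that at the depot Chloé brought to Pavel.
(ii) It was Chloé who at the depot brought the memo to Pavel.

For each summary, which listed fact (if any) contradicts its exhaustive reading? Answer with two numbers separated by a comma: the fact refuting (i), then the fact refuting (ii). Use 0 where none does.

3, 0

(i): focus "the memo". Looking for same agent, recipient, setting (Chloé / Pavel / at the depot) with some other thing — fact (3) has the canister there. Refuted.
(ii): focus "Chloé". No fact shares same thing, recipient, setting (the memo / Pavel / at the depot) with a different agent. 0.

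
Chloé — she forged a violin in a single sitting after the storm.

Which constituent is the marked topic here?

Chloé

The construction explicitly marks "Chloé" as what the sentence is about — the topic.
The remainder of the clause is the comment (what is said about the topic).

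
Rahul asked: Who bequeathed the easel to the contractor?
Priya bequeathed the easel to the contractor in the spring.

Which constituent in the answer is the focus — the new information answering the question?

The wh-word "who" asks about the subject (agent).
In the answer, "the easel" and "to the contractor" are given — repeated from the question.
"in the spring" is also new, but it specifies the time, which is not what the question asks about — so it is not the focus.
The constituent filling the subject (agent) gap is "Priya"; that is the focus.

Priya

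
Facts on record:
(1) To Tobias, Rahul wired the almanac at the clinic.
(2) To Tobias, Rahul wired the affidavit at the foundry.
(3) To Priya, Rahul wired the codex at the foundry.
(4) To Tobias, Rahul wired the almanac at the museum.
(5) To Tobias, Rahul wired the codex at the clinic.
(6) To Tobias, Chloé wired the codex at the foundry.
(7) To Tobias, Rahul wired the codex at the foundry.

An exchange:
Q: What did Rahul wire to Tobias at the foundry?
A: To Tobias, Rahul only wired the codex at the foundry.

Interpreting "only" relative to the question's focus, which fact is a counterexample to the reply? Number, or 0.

2

The question "What did ...?" targets the thing, so in the reply the focus falls on "the codex".
So "only" ranges over things; the rest (Rahul as agent and Tobias as recipient and at the foundry as setting) is presupposed.
Fact (2) shares the background with a different thing (the affidavit) — counterexample.
(Fact (5) would refute a reading with focus on the setting — but that is not what the question asks.)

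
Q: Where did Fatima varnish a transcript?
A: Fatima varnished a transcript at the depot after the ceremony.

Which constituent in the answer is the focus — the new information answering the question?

at the depot

The wh-word "where" asks about the location.
In the answer, "Fatima" and "a transcript" are given — repeated from the question.
"after the ceremony" is also new, but it specifies the time, which is not what the question asks about — so it is not the focus.
The constituent filling the location gap is "at the depot"; that is the focus.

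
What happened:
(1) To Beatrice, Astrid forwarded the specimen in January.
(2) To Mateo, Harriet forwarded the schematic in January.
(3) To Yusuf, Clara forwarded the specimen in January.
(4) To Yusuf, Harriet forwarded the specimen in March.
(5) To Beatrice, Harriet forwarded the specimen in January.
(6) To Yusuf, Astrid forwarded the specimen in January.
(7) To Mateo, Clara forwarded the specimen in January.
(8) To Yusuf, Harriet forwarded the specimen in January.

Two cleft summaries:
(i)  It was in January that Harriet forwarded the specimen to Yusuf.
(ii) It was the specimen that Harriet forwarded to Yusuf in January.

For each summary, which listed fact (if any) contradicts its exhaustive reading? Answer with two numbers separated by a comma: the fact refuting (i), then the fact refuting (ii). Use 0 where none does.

4, 0

(i): focus "in January". Looking for same agent, thing, recipient (Harriet / the specimen / Yusuf) with some other setting — fact (4) has in March there. Refuted.
(ii): focus "the specimen". No fact shares same agent, recipient, setting (Harriet / Yusuf / in January) with a different thing. 0.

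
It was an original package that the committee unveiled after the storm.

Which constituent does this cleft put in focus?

an original package

In an it-cleft "It was X that/who ...", the clefted constituent X is the focus; the that/who-clause expresses the presupposed open proposition.
Here the focus is "an original package". The backgrounded (presupposed) material includes "the committee" and "after the storm".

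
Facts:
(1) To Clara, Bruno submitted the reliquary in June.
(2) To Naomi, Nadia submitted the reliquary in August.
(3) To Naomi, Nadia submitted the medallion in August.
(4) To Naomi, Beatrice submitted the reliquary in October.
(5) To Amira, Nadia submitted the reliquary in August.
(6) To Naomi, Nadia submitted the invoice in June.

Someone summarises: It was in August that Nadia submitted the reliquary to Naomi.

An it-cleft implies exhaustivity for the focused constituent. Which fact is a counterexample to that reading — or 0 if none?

Focus of the cleft: "in August" (the setting). Presupposed background: agent = Nadia, thing = the reliquary, recipient = Naomi.
Exhaustivity: in August is the only setting satisfying that background.
No listed fact matches the background with a different setting. Exhaustivity holds.

0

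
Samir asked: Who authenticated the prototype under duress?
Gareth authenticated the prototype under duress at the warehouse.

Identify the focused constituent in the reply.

The wh-word "who" asks about the subject (agent).
In the answer, "the prototype" and "under duress" are given — repeated from the question.
"at the warehouse" is also new, but it specifies the location, which is not what the question asks about — so it is not the focus.
The constituent filling the subject (agent) gap is "Gareth"; that is the focus.

Gareth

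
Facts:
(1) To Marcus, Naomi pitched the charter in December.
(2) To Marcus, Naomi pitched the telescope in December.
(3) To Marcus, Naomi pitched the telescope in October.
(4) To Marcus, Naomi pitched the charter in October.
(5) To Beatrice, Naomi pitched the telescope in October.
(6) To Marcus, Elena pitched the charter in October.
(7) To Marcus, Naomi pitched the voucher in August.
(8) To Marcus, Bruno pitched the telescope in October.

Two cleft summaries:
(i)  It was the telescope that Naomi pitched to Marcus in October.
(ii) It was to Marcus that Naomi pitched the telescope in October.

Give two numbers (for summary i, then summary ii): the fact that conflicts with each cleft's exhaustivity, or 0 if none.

(i): focus "the telescope". Looking for agent = Naomi, recipient = Marcus, setting = in October with some other thing — fact (4) has the charter there. Refuted.
(ii): focus "Marcus". Looking for agent = Naomi, thing = the telescope, setting = in October with some other recipient — fact (5) has Beatrice there. Refuted.

4, 5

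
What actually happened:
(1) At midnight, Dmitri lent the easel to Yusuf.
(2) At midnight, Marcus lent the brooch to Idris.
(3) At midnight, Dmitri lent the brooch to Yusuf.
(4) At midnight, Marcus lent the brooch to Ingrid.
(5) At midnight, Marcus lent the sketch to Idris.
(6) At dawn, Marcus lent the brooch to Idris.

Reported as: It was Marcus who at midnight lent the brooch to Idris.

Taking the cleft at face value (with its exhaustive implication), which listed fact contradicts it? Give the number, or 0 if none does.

Focus of the cleft: "Marcus" (the agent). Presupposed background: the brooch as thing and Idris as recipient and at midnight as setting.
The exhaustive reading says no other agent fits that background.
Every other fact differs from the presupposition on some backgrounded slot, so none challenges the exhaustivity.

0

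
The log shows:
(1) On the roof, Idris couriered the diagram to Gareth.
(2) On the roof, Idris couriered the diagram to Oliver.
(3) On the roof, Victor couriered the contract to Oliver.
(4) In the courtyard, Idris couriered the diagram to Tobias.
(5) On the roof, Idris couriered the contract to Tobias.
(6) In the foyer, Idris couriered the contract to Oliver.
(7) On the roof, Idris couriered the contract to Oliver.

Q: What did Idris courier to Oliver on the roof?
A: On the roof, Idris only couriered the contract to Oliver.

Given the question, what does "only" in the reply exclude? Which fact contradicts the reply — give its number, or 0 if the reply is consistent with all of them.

2

Answering "What did ...?" puts focus on the thing — here, "the contract".
So "only" ranges over things; the rest (agent = Idris, recipient = Oliver, setting = on the roof) is presupposed.
Fact (2) shares the background with a different thing (the diagram) — counterexample.
(Fact (5) would refute a reading with focus on the recipient — but that is not what the question asks.)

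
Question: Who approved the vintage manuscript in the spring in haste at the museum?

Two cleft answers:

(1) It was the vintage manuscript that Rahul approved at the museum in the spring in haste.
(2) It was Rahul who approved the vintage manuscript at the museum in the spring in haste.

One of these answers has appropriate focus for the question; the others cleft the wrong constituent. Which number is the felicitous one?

The question word "who" targets the subject (agent).
Option (1) clefts "the vintage manuscript" — the direct object, not what was asked.
Option (2) clefts "Rahul" — that matches what the question asks about.
So the congruent reply is (2).

2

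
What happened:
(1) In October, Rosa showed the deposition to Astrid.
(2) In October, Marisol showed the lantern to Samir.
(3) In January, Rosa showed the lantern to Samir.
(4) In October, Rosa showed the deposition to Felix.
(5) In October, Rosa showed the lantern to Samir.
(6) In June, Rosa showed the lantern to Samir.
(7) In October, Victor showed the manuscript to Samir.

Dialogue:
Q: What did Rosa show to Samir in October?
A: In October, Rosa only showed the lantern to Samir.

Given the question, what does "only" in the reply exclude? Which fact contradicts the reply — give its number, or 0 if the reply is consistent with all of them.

Answering "What did ...?" puts focus on the thing — here, "the lantern".
"Only" then excludes alternative things while the background — same agent, recipient, setting (Rosa / Samir / in October) — is held fixed.
No fact keeps same agent, recipient, setting (Rosa / Samir / in October) while changing the thing; every other fact differs on something backgrounded. The reply stands.
(Fact (3) would refute a reading with focus on the setting — but that is not what the question asks.)

0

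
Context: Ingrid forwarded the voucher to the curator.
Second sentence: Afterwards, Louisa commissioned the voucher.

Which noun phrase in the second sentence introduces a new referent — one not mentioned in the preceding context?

"the voucher" in the second sentence is given — already mentioned in the context.
"Louisa" has no antecedent in the context; it is discourse-new.

Louisa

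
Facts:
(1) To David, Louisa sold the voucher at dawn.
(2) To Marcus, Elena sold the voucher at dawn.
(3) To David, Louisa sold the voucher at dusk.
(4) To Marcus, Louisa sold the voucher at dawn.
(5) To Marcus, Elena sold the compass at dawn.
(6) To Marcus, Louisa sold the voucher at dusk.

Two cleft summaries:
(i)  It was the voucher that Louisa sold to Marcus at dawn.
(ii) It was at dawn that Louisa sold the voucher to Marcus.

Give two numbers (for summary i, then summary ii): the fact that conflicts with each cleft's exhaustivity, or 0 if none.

(i): focus "the voucher". No fact shares Louisa as agent and Marcus as recipient and at dawn as setting with a different thing. 0.
(ii): focus "at dawn". Looking for Louisa as agent and the voucher as thing and Marcus as recipient with some other setting — fact (6) has at dusk there. Refuted.

0, 6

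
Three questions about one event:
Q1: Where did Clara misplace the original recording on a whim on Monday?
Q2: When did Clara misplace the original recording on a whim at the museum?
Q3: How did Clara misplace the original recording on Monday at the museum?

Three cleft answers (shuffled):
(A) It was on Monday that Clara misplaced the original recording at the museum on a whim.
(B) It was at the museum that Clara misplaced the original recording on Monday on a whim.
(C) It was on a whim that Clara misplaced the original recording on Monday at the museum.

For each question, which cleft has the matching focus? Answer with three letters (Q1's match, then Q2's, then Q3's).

BAC

Q1 asks about the location; cleft (B) focuses "at the museum", which is the location — so Q1 → B.
Q2 asks about the time; cleft (A) focuses "on Monday", which is the time — so Q2 → A.
Q3 asks about the manner; cleft (C) focuses "on a whim", which is the manner — so Q3 → C.
Mapping: Q1→B, Q2→A, Q3→C.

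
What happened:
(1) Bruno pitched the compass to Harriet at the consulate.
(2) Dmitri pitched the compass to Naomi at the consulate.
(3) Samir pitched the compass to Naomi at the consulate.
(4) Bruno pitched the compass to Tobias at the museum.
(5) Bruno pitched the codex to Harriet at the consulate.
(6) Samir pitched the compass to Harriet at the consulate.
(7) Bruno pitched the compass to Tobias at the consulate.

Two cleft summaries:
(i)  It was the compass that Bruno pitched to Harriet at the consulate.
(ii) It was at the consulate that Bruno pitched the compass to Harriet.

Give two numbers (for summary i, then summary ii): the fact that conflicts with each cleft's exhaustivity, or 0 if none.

(i): focus "the compass". Looking for same agent, recipient, setting (Bruno / Harriet / at the consulate) with some other thing — fact (5) has the codex there. Refuted.
(ii): focus "at the consulate". No fact shares same agent, thing, recipient (Bruno / the compass / Harriet) with a different setting. 0.

5, 0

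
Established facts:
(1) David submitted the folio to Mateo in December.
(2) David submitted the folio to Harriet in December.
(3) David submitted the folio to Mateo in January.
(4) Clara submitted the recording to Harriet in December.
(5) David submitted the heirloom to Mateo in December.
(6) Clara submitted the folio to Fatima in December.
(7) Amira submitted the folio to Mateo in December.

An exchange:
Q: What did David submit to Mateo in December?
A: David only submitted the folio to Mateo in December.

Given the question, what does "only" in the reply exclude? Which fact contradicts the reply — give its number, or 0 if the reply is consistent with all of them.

5

The question "What did ...?" targets the thing, so in the reply the focus falls on "the folio".
So "only" ranges over things; the rest (same agent, recipient, setting (David / Mateo / in December)) is presupposed.
Fact (5) keeps same agent, recipient, setting (David / Mateo / in December) but has thing = the heirloom; that refutes the reply.
(Fact (2) would refute a reading with focus on the recipient — but that is not what the question asks.)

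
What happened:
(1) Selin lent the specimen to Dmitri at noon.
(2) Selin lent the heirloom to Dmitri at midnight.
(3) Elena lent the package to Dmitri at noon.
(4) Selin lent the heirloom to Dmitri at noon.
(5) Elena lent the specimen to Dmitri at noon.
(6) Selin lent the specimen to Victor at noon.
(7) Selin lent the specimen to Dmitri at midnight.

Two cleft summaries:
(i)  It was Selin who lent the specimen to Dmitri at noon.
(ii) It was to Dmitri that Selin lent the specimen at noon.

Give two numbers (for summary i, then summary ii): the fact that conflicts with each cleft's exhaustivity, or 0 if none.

5, 6

(i): focus "Selin". Looking for same thing, recipient, setting (the specimen / Dmitri / at noon) with some other agent — fact (5) has Elena there. Refuted.
(ii): focus "Dmitri". Looking for same agent, thing, setting (Selin / the specimen / at noon) with some other recipient — fact (6) has Victor there. Refuted.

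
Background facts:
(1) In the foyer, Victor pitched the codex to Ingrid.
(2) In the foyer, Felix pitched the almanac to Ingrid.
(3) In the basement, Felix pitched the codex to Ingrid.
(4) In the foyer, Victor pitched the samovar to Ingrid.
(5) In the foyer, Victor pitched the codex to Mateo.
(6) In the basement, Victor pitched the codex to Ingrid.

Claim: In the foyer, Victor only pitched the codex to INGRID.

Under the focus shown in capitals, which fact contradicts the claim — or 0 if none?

5

Focus (in capitals) is "Ingrid" — the recipient. "Only" excludes alternative recipients while holding fixed Victor as agent and the codex as thing and in the foyer as setting.
Fact (5) shares the background but differs in recipient (Mateo) — a counterexample.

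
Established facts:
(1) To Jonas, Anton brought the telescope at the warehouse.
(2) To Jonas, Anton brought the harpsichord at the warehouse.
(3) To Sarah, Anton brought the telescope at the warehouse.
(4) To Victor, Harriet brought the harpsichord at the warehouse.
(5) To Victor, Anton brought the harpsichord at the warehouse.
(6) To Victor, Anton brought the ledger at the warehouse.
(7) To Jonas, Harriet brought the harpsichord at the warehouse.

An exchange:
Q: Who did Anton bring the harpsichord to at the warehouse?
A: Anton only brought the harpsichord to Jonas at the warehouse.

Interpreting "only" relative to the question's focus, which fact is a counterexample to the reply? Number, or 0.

The question "Who did ... to ...?" targets the recipient, so in the reply the focus falls on "Jonas".
So "only" ranges over recipients; the rest (same agent, thing, setting (Anton / the harpsichord / at the warehouse)) is presupposed.
Fact (5) shares the background with a different recipient (Victor) — counterexample.
(Fact (1) would refute a reading with focus on the thing — but that is not what the question asks.)

5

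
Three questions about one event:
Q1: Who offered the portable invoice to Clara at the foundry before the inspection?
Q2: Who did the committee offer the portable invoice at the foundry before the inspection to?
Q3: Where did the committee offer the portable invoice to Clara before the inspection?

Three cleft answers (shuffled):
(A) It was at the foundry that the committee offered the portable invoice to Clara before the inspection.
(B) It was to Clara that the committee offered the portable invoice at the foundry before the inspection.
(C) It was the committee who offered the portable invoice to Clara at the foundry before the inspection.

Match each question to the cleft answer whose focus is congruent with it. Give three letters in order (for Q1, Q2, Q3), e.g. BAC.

CBA

Q1 asks about the subject (agent); cleft (C) focuses "the committee", which is the subject (agent) — so Q1 → C.
Q2 asks about the recipient; cleft (B) focuses "to Clara", which is the recipient — so Q2 → B.
Q3 asks about the location; cleft (A) focuses "at the foundry", which is the location — so Q3 → A.
Mapping: Q1→C, Q2→B, Q3→A.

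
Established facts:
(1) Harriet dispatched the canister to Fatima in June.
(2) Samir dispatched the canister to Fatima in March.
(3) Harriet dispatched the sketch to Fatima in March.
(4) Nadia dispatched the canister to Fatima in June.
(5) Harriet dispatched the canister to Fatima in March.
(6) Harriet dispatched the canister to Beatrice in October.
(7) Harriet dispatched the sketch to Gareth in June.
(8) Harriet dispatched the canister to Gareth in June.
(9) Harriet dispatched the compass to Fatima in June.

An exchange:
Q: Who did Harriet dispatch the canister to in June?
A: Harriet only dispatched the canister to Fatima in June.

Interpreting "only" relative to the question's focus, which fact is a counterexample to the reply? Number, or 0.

8

The question "Who did ... to ...?" targets the recipient, so in the reply the focus falls on "Fatima".
"Only" then excludes alternative recipients while the background — agent = Harriet, thing = the canister, setting = in June — is held fixed.
Fact (8) keeps agent = Harriet, thing = the canister, setting = in June but has recipient = Gareth; that refutes the reply.
(Fact (5) would refute a reading with focus on the setting — but that is not what the question asks.)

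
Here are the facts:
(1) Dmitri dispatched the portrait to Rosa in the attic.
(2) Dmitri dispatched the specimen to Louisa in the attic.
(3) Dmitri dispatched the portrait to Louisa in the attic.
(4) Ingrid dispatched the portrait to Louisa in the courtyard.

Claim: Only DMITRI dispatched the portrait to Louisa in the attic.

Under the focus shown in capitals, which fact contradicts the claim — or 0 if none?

0

Focus (in capitals) is "Dmitri" — the agent. "Only" excludes alternative agents while holding fixed thing = the portrait, recipient = Louisa, setting = in the attic.
Every other fact changes something in the background, not just the agent. Nothing refutes the claim.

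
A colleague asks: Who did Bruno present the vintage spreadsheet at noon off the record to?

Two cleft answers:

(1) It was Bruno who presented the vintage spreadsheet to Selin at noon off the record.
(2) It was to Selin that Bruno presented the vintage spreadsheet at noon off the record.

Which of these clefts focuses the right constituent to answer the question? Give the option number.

The question word "who" targets the recipient.
Option (1) clefts "Bruno" — the subject (agent), not what was asked.
Option (2) clefts "to Selin" — that matches what the question asks about.
So the congruent reply is (2).

2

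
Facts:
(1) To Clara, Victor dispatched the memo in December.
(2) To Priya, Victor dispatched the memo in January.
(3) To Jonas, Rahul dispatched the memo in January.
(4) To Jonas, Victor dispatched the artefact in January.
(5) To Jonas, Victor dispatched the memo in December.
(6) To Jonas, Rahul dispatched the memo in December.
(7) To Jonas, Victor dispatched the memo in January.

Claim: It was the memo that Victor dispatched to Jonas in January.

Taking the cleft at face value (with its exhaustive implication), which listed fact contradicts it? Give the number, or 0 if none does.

Focus of the cleft: "the memo" (the thing). Presupposed background: Victor as agent and Jonas as recipient and in January as setting.
The exhaustive reading says no other thing fits that background.
Fact (4) shares the background but with thing = the artefact; exhaustivity is violated.

4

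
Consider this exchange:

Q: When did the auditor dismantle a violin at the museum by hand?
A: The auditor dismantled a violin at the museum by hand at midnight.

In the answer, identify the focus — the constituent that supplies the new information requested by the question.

at midnight

The wh-word "when" asks about the time.
In the answer, "the auditor", "a violin", "by hand" and "at the museum" are given — repeated from the question.
The constituent filling the time gap is "at midnight"; that is the focus and would carry nuclear stress.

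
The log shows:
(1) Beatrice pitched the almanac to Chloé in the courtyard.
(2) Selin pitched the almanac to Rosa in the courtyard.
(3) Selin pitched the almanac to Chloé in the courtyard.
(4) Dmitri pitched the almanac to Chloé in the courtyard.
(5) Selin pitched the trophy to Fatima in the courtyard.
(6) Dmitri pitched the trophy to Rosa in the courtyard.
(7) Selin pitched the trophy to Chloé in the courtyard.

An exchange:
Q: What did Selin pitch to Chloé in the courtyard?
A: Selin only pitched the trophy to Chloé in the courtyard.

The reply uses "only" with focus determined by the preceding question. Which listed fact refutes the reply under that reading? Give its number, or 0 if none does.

Answering "What did ...?" puts focus on the thing — here, "the trophy".
So "only" ranges over things; the rest (Selin as agent and Chloé as recipient and in the courtyard as setting) is presupposed.
Fact (3) shares the background with a different thing (the almanac) — counterexample.
(Fact (5) would refute a reading with focus on the recipient — but that is not what the question asks.)

3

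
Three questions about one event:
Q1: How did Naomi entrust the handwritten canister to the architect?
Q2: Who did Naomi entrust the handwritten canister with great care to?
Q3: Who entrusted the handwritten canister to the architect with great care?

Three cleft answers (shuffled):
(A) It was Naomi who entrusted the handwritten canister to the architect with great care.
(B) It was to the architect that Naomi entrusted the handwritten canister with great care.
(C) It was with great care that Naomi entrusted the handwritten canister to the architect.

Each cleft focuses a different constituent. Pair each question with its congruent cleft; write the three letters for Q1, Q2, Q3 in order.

CBA

Q1 asks about the manner; cleft (C) focuses "with great care", which is the manner — so Q1 → C.
Q2 asks about the recipient; cleft (B) focuses "to the architect", which is the recipient — so Q2 → B.
Q3 asks about the subject (agent); cleft (A) focuses "Naomi", which is the subject (agent) — so Q3 → A.
Mapping: Q1→C, Q2→B, Q3→A.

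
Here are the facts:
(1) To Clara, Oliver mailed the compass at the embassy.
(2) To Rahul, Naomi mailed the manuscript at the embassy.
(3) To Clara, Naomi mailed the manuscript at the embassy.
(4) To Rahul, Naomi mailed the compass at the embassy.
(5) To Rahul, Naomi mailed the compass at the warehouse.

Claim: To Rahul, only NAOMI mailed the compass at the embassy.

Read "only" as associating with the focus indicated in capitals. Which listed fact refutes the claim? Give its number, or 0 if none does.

The capitals mark "Naomi" as focus. So "only" rules out other agents, with the rest (same thing, recipient, setting (the compass / Rahul / at the embassy)) as background.
No fact matches same thing, recipient, setting (the compass / Rahul / at the embassy) with a different agent — every other fact differs on at least one backgrounded slot. So no fact refutes it.

0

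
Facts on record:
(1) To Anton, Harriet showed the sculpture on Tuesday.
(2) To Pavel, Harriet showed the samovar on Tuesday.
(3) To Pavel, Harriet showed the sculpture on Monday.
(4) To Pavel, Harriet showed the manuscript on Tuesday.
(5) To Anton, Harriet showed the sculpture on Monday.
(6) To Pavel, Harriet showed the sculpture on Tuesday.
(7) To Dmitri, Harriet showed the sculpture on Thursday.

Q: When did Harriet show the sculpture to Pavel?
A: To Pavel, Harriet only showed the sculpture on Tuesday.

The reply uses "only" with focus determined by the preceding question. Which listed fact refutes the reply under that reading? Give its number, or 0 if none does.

Answering "When did ...?" puts focus on the setting — here, "on Tuesday".
So "only" ranges over settings; the rest (same agent, thing, recipient (Harriet / the sculpture / Pavel)) is presupposed.
Fact (3) shares the background with a different setting (on Monday) — counterexample.
(Fact (1) would refute a reading with focus on the recipient — but that is not what the question asks.)

3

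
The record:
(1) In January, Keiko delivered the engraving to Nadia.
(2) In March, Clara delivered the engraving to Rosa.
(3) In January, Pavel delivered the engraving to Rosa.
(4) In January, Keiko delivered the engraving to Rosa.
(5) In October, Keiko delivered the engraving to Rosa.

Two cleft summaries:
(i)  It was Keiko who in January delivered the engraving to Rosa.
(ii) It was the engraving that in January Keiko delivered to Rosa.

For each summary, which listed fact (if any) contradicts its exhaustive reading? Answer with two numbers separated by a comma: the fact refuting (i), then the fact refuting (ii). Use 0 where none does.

3, 0

(i): focus "Keiko". Looking for same thing, recipient, setting (the engraving / Rosa / in January) with some other agent — fact (3) has Pavel there. Refuted.
(ii): focus "the engraving". No fact shares same agent, recipient, setting (Keiko / Rosa / in January) with a different thing. 0.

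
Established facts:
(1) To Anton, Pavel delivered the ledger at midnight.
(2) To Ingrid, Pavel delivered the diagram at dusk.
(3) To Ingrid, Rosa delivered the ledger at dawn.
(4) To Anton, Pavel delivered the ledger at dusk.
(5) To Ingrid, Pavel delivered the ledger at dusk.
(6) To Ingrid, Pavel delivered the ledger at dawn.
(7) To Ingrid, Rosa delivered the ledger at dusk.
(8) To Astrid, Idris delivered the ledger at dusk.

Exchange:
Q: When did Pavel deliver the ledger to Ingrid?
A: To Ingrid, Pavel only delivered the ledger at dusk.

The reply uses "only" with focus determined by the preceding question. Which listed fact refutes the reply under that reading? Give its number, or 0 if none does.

6

The question "When did ...?" targets the setting, so in the reply the focus falls on "at dusk".
So "only" ranges over settings; the rest (Pavel as agent and the ledger as thing and Ingrid as recipient) is presupposed.
Fact (6) keeps Pavel as agent and the ledger as thing and Ingrid as recipient but has setting = at dawn; that refutes the reply.
(Fact (4) would refute a reading with focus on the recipient — but that is not what the question asks.)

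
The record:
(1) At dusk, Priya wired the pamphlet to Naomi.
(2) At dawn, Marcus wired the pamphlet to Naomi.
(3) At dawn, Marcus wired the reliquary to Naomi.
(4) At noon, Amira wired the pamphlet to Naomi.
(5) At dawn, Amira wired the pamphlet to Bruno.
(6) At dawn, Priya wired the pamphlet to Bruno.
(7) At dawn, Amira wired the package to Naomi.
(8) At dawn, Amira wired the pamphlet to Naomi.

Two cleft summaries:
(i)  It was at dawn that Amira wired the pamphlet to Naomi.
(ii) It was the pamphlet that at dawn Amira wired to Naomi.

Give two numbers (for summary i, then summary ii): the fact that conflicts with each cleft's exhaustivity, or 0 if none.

(i): focus "at dawn". Looking for Amira as agent and the pamphlet as thing and Naomi as recipient with some other setting — fact (4) has at noon there. Refuted.
(ii): focus "the pamphlet". Looking for Amira as agent and Naomi as recipient and at dawn as setting with some other thing — fact (7) has the package there. Refuted.

4, 7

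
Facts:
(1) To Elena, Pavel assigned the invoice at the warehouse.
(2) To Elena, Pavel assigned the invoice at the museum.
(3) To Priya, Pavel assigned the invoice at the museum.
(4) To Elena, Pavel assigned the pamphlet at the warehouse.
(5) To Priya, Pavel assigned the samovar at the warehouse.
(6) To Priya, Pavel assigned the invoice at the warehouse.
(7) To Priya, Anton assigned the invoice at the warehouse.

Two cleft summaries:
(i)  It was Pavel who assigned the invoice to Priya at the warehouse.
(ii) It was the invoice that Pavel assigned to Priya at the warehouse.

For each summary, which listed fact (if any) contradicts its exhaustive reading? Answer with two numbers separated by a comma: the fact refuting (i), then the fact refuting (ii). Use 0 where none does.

7, 5

(i): focus "Pavel". Looking for the invoice as thing and Priya as recipient and at the warehouse as setting with some other agent — fact (7) has Anton there. Refuted.
(ii): focus "the invoice". Looking for Pavel as agent and Priya as recipient and at the warehouse as setting with some other thing — fact (5) has the samovar there. Refuted.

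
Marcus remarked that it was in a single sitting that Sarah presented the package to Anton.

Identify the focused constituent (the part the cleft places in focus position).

in a single sitting

In an it-cleft "It was X that/who ...", the clefted constituent X is the focus; the that/who-clause expresses the presupposed open proposition.
Here the focus is "in a single sitting". The backgrounded (presupposed) material includes "Sarah", "the package" and "to Anton".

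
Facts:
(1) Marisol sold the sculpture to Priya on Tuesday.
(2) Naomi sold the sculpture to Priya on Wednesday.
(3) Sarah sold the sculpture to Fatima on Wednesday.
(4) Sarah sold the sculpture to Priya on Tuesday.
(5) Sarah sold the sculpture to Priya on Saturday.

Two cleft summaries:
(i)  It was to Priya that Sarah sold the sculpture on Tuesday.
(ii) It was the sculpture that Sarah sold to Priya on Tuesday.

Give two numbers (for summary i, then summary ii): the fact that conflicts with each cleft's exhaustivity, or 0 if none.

Summary (i) focuses "Priya" (the recipient); background same agent, thing, setting (Sarah / the sculpture / on Tuesday). No fact matches that background with a different recipient, so 0.
Summary (ii) focuses "the sculpture" (the thing); background same agent, recipient, setting (Sarah / Priya / on Tuesday). No fact matches that background with a different thing, so 0.

0, 0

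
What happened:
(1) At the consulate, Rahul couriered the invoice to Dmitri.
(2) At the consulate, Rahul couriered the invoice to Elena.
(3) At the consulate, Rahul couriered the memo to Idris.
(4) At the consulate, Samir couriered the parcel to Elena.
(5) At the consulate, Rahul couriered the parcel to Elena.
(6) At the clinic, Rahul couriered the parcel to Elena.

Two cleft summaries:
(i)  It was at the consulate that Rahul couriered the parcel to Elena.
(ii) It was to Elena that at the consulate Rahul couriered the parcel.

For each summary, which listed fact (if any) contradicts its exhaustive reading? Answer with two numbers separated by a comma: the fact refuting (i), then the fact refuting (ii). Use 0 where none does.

6, 0

(i): focus "at the consulate". Looking for Rahul as agent and the parcel as thing and Elena as recipient with some other setting — fact (6) has at the clinic there. Refuted.
(ii): focus "Elena". No fact shares Rahul as agent and the parcel as thing and at the consulate as setting with a different recipient. 0.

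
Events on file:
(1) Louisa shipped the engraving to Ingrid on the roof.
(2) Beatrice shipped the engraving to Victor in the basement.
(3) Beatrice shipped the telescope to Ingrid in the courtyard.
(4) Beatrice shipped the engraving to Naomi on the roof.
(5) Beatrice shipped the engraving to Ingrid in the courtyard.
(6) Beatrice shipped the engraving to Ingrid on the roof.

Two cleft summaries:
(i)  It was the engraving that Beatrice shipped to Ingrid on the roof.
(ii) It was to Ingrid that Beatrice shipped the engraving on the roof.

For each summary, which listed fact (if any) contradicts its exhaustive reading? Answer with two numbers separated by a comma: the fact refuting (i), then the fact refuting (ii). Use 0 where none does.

0, 4

Summary (i) focuses "the engraving" (the thing); background Beatrice as agent and Ingrid as recipient and on the roof as setting. No fact matches that background with a different thing, so 0.
Summary (ii) focuses "Ingrid" (the recipient); background Beatrice as agent and the engraving as thing and on the roof as setting. Fact (4) matches that background with recipient = Naomi — refutes (ii).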